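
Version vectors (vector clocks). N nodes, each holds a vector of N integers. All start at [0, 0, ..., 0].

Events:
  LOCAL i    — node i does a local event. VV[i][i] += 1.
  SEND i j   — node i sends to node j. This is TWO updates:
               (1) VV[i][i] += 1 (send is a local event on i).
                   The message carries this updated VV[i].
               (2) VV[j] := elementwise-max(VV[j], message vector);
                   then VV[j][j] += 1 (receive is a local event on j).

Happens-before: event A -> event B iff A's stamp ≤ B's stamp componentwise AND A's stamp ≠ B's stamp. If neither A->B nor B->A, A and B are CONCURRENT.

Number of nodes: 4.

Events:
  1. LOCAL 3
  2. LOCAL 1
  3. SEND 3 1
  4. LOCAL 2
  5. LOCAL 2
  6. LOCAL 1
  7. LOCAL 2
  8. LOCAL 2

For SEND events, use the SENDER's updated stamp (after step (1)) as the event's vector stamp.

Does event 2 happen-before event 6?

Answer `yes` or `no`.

Answer: yes

Derivation:
Initial: VV[0]=[0, 0, 0, 0]
Initial: VV[1]=[0, 0, 0, 0]
Initial: VV[2]=[0, 0, 0, 0]
Initial: VV[3]=[0, 0, 0, 0]
Event 1: LOCAL 3: VV[3][3]++ -> VV[3]=[0, 0, 0, 1]
Event 2: LOCAL 1: VV[1][1]++ -> VV[1]=[0, 1, 0, 0]
Event 3: SEND 3->1: VV[3][3]++ -> VV[3]=[0, 0, 0, 2], msg_vec=[0, 0, 0, 2]; VV[1]=max(VV[1],msg_vec) then VV[1][1]++ -> VV[1]=[0, 2, 0, 2]
Event 4: LOCAL 2: VV[2][2]++ -> VV[2]=[0, 0, 1, 0]
Event 5: LOCAL 2: VV[2][2]++ -> VV[2]=[0, 0, 2, 0]
Event 6: LOCAL 1: VV[1][1]++ -> VV[1]=[0, 3, 0, 2]
Event 7: LOCAL 2: VV[2][2]++ -> VV[2]=[0, 0, 3, 0]
Event 8: LOCAL 2: VV[2][2]++ -> VV[2]=[0, 0, 4, 0]
Event 2 stamp: [0, 1, 0, 0]
Event 6 stamp: [0, 3, 0, 2]
[0, 1, 0, 0] <= [0, 3, 0, 2]? True. Equal? False. Happens-before: True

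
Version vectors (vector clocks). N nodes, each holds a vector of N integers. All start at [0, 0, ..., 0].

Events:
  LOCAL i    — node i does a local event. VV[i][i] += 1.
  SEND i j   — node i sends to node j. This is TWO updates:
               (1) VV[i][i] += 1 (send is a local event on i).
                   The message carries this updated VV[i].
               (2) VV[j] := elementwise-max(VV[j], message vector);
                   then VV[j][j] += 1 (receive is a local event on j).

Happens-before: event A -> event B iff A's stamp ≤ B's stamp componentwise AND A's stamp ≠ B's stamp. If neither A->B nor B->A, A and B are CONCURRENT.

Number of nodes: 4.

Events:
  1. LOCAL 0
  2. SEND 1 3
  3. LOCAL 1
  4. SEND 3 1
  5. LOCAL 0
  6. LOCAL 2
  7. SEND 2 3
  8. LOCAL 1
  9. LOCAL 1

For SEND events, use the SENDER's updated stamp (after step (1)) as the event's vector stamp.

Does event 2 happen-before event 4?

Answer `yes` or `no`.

Answer: yes

Derivation:
Initial: VV[0]=[0, 0, 0, 0]
Initial: VV[1]=[0, 0, 0, 0]
Initial: VV[2]=[0, 0, 0, 0]
Initial: VV[3]=[0, 0, 0, 0]
Event 1: LOCAL 0: VV[0][0]++ -> VV[0]=[1, 0, 0, 0]
Event 2: SEND 1->3: VV[1][1]++ -> VV[1]=[0, 1, 0, 0], msg_vec=[0, 1, 0, 0]; VV[3]=max(VV[3],msg_vec) then VV[3][3]++ -> VV[3]=[0, 1, 0, 1]
Event 3: LOCAL 1: VV[1][1]++ -> VV[1]=[0, 2, 0, 0]
Event 4: SEND 3->1: VV[3][3]++ -> VV[3]=[0, 1, 0, 2], msg_vec=[0, 1, 0, 2]; VV[1]=max(VV[1],msg_vec) then VV[1][1]++ -> VV[1]=[0, 3, 0, 2]
Event 5: LOCAL 0: VV[0][0]++ -> VV[0]=[2, 0, 0, 0]
Event 6: LOCAL 2: VV[2][2]++ -> VV[2]=[0, 0, 1, 0]
Event 7: SEND 2->3: VV[2][2]++ -> VV[2]=[0, 0, 2, 0], msg_vec=[0, 0, 2, 0]; VV[3]=max(VV[3],msg_vec) then VV[3][3]++ -> VV[3]=[0, 1, 2, 3]
Event 8: LOCAL 1: VV[1][1]++ -> VV[1]=[0, 4, 0, 2]
Event 9: LOCAL 1: VV[1][1]++ -> VV[1]=[0, 5, 0, 2]
Event 2 stamp: [0, 1, 0, 0]
Event 4 stamp: [0, 1, 0, 2]
[0, 1, 0, 0] <= [0, 1, 0, 2]? True. Equal? False. Happens-before: True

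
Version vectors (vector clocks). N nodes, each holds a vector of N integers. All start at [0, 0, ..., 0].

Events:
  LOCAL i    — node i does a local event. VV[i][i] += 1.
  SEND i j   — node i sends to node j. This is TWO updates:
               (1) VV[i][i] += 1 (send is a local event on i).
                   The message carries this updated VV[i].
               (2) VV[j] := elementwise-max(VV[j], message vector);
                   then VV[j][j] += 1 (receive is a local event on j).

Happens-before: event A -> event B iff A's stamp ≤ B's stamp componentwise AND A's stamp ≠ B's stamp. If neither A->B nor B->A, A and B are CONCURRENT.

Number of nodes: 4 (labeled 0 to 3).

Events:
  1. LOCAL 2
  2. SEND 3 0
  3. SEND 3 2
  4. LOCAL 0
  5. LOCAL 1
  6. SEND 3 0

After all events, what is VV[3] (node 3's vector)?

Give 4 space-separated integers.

Answer: 0 0 0 3

Derivation:
Initial: VV[0]=[0, 0, 0, 0]
Initial: VV[1]=[0, 0, 0, 0]
Initial: VV[2]=[0, 0, 0, 0]
Initial: VV[3]=[0, 0, 0, 0]
Event 1: LOCAL 2: VV[2][2]++ -> VV[2]=[0, 0, 1, 0]
Event 2: SEND 3->0: VV[3][3]++ -> VV[3]=[0, 0, 0, 1], msg_vec=[0, 0, 0, 1]; VV[0]=max(VV[0],msg_vec) then VV[0][0]++ -> VV[0]=[1, 0, 0, 1]
Event 3: SEND 3->2: VV[3][3]++ -> VV[3]=[0, 0, 0, 2], msg_vec=[0, 0, 0, 2]; VV[2]=max(VV[2],msg_vec) then VV[2][2]++ -> VV[2]=[0, 0, 2, 2]
Event 4: LOCAL 0: VV[0][0]++ -> VV[0]=[2, 0, 0, 1]
Event 5: LOCAL 1: VV[1][1]++ -> VV[1]=[0, 1, 0, 0]
Event 6: SEND 3->0: VV[3][3]++ -> VV[3]=[0, 0, 0, 3], msg_vec=[0, 0, 0, 3]; VV[0]=max(VV[0],msg_vec) then VV[0][0]++ -> VV[0]=[3, 0, 0, 3]
Final vectors: VV[0]=[3, 0, 0, 3]; VV[1]=[0, 1, 0, 0]; VV[2]=[0, 0, 2, 2]; VV[3]=[0, 0, 0, 3]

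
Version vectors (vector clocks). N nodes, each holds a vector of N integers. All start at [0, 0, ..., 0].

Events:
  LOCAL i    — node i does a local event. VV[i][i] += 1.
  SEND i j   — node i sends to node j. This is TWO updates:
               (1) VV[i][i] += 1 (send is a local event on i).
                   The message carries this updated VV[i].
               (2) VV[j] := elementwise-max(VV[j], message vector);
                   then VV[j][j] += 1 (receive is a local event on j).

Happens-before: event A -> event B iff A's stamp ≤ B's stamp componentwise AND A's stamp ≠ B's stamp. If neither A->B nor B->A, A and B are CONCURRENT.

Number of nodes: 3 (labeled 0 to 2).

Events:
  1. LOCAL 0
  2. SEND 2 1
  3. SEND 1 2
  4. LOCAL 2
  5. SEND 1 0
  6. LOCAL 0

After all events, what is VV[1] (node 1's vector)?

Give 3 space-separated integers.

Initial: VV[0]=[0, 0, 0]
Initial: VV[1]=[0, 0, 0]
Initial: VV[2]=[0, 0, 0]
Event 1: LOCAL 0: VV[0][0]++ -> VV[0]=[1, 0, 0]
Event 2: SEND 2->1: VV[2][2]++ -> VV[2]=[0, 0, 1], msg_vec=[0, 0, 1]; VV[1]=max(VV[1],msg_vec) then VV[1][1]++ -> VV[1]=[0, 1, 1]
Event 3: SEND 1->2: VV[1][1]++ -> VV[1]=[0, 2, 1], msg_vec=[0, 2, 1]; VV[2]=max(VV[2],msg_vec) then VV[2][2]++ -> VV[2]=[0, 2, 2]
Event 4: LOCAL 2: VV[2][2]++ -> VV[2]=[0, 2, 3]
Event 5: SEND 1->0: VV[1][1]++ -> VV[1]=[0, 3, 1], msg_vec=[0, 3, 1]; VV[0]=max(VV[0],msg_vec) then VV[0][0]++ -> VV[0]=[2, 3, 1]
Event 6: LOCAL 0: VV[0][0]++ -> VV[0]=[3, 3, 1]
Final vectors: VV[0]=[3, 3, 1]; VV[1]=[0, 3, 1]; VV[2]=[0, 2, 3]

Answer: 0 3 1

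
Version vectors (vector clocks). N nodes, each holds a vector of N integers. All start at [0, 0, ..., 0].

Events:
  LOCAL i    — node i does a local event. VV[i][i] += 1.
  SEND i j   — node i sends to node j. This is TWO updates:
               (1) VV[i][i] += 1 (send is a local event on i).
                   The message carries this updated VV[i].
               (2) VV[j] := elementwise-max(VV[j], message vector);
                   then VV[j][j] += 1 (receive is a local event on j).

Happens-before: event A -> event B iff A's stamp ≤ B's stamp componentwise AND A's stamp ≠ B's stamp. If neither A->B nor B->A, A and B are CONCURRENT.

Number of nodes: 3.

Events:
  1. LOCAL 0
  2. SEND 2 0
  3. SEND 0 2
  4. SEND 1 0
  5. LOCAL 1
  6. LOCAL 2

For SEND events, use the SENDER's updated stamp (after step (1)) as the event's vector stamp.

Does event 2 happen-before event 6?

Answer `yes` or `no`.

Initial: VV[0]=[0, 0, 0]
Initial: VV[1]=[0, 0, 0]
Initial: VV[2]=[0, 0, 0]
Event 1: LOCAL 0: VV[0][0]++ -> VV[0]=[1, 0, 0]
Event 2: SEND 2->0: VV[2][2]++ -> VV[2]=[0, 0, 1], msg_vec=[0, 0, 1]; VV[0]=max(VV[0],msg_vec) then VV[0][0]++ -> VV[0]=[2, 0, 1]
Event 3: SEND 0->2: VV[0][0]++ -> VV[0]=[3, 0, 1], msg_vec=[3, 0, 1]; VV[2]=max(VV[2],msg_vec) then VV[2][2]++ -> VV[2]=[3, 0, 2]
Event 4: SEND 1->0: VV[1][1]++ -> VV[1]=[0, 1, 0], msg_vec=[0, 1, 0]; VV[0]=max(VV[0],msg_vec) then VV[0][0]++ -> VV[0]=[4, 1, 1]
Event 5: LOCAL 1: VV[1][1]++ -> VV[1]=[0, 2, 0]
Event 6: LOCAL 2: VV[2][2]++ -> VV[2]=[3, 0, 3]
Event 2 stamp: [0, 0, 1]
Event 6 stamp: [3, 0, 3]
[0, 0, 1] <= [3, 0, 3]? True. Equal? False. Happens-before: True

Answer: yes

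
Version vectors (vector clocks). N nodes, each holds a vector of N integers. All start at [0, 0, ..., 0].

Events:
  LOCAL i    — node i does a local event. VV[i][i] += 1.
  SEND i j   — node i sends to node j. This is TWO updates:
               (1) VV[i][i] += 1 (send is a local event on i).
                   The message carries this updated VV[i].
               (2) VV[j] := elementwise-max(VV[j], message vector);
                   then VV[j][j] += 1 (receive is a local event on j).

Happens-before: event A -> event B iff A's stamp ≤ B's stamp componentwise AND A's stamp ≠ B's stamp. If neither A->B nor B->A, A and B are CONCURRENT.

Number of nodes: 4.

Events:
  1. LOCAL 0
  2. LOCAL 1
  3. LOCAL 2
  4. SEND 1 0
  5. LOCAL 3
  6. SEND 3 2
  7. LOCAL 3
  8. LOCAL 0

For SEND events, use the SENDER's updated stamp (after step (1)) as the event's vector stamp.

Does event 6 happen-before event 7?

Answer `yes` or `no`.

Initial: VV[0]=[0, 0, 0, 0]
Initial: VV[1]=[0, 0, 0, 0]
Initial: VV[2]=[0, 0, 0, 0]
Initial: VV[3]=[0, 0, 0, 0]
Event 1: LOCAL 0: VV[0][0]++ -> VV[0]=[1, 0, 0, 0]
Event 2: LOCAL 1: VV[1][1]++ -> VV[1]=[0, 1, 0, 0]
Event 3: LOCAL 2: VV[2][2]++ -> VV[2]=[0, 0, 1, 0]
Event 4: SEND 1->0: VV[1][1]++ -> VV[1]=[0, 2, 0, 0], msg_vec=[0, 2, 0, 0]; VV[0]=max(VV[0],msg_vec) then VV[0][0]++ -> VV[0]=[2, 2, 0, 0]
Event 5: LOCAL 3: VV[3][3]++ -> VV[3]=[0, 0, 0, 1]
Event 6: SEND 3->2: VV[3][3]++ -> VV[3]=[0, 0, 0, 2], msg_vec=[0, 0, 0, 2]; VV[2]=max(VV[2],msg_vec) then VV[2][2]++ -> VV[2]=[0, 0, 2, 2]
Event 7: LOCAL 3: VV[3][3]++ -> VV[3]=[0, 0, 0, 3]
Event 8: LOCAL 0: VV[0][0]++ -> VV[0]=[3, 2, 0, 0]
Event 6 stamp: [0, 0, 0, 2]
Event 7 stamp: [0, 0, 0, 3]
[0, 0, 0, 2] <= [0, 0, 0, 3]? True. Equal? False. Happens-before: True

Answer: yes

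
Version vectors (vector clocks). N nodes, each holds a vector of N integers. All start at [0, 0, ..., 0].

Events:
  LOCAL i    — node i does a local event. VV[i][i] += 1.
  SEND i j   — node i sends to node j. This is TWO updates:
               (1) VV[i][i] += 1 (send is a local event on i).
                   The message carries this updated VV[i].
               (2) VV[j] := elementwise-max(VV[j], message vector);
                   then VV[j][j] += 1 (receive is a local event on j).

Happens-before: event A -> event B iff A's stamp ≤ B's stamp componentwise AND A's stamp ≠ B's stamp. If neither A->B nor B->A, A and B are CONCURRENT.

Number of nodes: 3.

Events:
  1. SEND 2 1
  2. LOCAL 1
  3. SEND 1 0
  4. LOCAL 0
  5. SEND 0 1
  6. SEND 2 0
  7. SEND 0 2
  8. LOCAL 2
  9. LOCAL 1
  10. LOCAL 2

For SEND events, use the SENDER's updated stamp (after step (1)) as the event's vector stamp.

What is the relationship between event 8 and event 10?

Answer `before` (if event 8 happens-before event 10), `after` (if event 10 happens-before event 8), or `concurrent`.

Answer: before

Derivation:
Initial: VV[0]=[0, 0, 0]
Initial: VV[1]=[0, 0, 0]
Initial: VV[2]=[0, 0, 0]
Event 1: SEND 2->1: VV[2][2]++ -> VV[2]=[0, 0, 1], msg_vec=[0, 0, 1]; VV[1]=max(VV[1],msg_vec) then VV[1][1]++ -> VV[1]=[0, 1, 1]
Event 2: LOCAL 1: VV[1][1]++ -> VV[1]=[0, 2, 1]
Event 3: SEND 1->0: VV[1][1]++ -> VV[1]=[0, 3, 1], msg_vec=[0, 3, 1]; VV[0]=max(VV[0],msg_vec) then VV[0][0]++ -> VV[0]=[1, 3, 1]
Event 4: LOCAL 0: VV[0][0]++ -> VV[0]=[2, 3, 1]
Event 5: SEND 0->1: VV[0][0]++ -> VV[0]=[3, 3, 1], msg_vec=[3, 3, 1]; VV[1]=max(VV[1],msg_vec) then VV[1][1]++ -> VV[1]=[3, 4, 1]
Event 6: SEND 2->0: VV[2][2]++ -> VV[2]=[0, 0, 2], msg_vec=[0, 0, 2]; VV[0]=max(VV[0],msg_vec) then VV[0][0]++ -> VV[0]=[4, 3, 2]
Event 7: SEND 0->2: VV[0][0]++ -> VV[0]=[5, 3, 2], msg_vec=[5, 3, 2]; VV[2]=max(VV[2],msg_vec) then VV[2][2]++ -> VV[2]=[5, 3, 3]
Event 8: LOCAL 2: VV[2][2]++ -> VV[2]=[5, 3, 4]
Event 9: LOCAL 1: VV[1][1]++ -> VV[1]=[3, 5, 1]
Event 10: LOCAL 2: VV[2][2]++ -> VV[2]=[5, 3, 5]
Event 8 stamp: [5, 3, 4]
Event 10 stamp: [5, 3, 5]
[5, 3, 4] <= [5, 3, 5]? True
[5, 3, 5] <= [5, 3, 4]? False
Relation: before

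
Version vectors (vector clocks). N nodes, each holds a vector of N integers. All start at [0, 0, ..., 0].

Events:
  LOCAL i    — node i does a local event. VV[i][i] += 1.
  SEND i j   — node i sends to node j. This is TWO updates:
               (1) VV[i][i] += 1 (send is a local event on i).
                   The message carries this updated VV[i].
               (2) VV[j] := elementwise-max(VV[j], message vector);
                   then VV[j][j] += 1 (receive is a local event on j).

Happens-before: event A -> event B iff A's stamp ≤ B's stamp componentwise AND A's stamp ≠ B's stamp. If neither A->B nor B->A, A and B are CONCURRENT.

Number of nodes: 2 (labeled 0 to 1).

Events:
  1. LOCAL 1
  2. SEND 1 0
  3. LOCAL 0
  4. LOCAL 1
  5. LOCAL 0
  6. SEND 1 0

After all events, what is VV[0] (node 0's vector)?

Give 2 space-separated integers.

Initial: VV[0]=[0, 0]
Initial: VV[1]=[0, 0]
Event 1: LOCAL 1: VV[1][1]++ -> VV[1]=[0, 1]
Event 2: SEND 1->0: VV[1][1]++ -> VV[1]=[0, 2], msg_vec=[0, 2]; VV[0]=max(VV[0],msg_vec) then VV[0][0]++ -> VV[0]=[1, 2]
Event 3: LOCAL 0: VV[0][0]++ -> VV[0]=[2, 2]
Event 4: LOCAL 1: VV[1][1]++ -> VV[1]=[0, 3]
Event 5: LOCAL 0: VV[0][0]++ -> VV[0]=[3, 2]
Event 6: SEND 1->0: VV[1][1]++ -> VV[1]=[0, 4], msg_vec=[0, 4]; VV[0]=max(VV[0],msg_vec) then VV[0][0]++ -> VV[0]=[4, 4]
Final vectors: VV[0]=[4, 4]; VV[1]=[0, 4]

Answer: 4 4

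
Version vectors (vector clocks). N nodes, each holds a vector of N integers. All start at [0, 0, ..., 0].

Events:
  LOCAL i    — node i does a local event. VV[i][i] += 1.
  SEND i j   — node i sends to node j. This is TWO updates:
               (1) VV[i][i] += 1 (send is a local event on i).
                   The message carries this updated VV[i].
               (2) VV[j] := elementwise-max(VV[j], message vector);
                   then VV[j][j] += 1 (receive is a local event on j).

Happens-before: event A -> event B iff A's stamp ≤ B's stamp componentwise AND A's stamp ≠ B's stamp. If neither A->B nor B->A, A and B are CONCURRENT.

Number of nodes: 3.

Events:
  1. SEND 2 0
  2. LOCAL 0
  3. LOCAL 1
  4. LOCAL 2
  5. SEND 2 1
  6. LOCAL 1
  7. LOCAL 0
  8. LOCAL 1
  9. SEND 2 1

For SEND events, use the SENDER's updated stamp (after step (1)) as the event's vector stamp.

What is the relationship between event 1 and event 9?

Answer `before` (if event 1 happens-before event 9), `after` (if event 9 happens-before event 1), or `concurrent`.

Initial: VV[0]=[0, 0, 0]
Initial: VV[1]=[0, 0, 0]
Initial: VV[2]=[0, 0, 0]
Event 1: SEND 2->0: VV[2][2]++ -> VV[2]=[0, 0, 1], msg_vec=[0, 0, 1]; VV[0]=max(VV[0],msg_vec) then VV[0][0]++ -> VV[0]=[1, 0, 1]
Event 2: LOCAL 0: VV[0][0]++ -> VV[0]=[2, 0, 1]
Event 3: LOCAL 1: VV[1][1]++ -> VV[1]=[0, 1, 0]
Event 4: LOCAL 2: VV[2][2]++ -> VV[2]=[0, 0, 2]
Event 5: SEND 2->1: VV[2][2]++ -> VV[2]=[0, 0, 3], msg_vec=[0, 0, 3]; VV[1]=max(VV[1],msg_vec) then VV[1][1]++ -> VV[1]=[0, 2, 3]
Event 6: LOCAL 1: VV[1][1]++ -> VV[1]=[0, 3, 3]
Event 7: LOCAL 0: VV[0][0]++ -> VV[0]=[3, 0, 1]
Event 8: LOCAL 1: VV[1][1]++ -> VV[1]=[0, 4, 3]
Event 9: SEND 2->1: VV[2][2]++ -> VV[2]=[0, 0, 4], msg_vec=[0, 0, 4]; VV[1]=max(VV[1],msg_vec) then VV[1][1]++ -> VV[1]=[0, 5, 4]
Event 1 stamp: [0, 0, 1]
Event 9 stamp: [0, 0, 4]
[0, 0, 1] <= [0, 0, 4]? True
[0, 0, 4] <= [0, 0, 1]? False
Relation: before

Answer: before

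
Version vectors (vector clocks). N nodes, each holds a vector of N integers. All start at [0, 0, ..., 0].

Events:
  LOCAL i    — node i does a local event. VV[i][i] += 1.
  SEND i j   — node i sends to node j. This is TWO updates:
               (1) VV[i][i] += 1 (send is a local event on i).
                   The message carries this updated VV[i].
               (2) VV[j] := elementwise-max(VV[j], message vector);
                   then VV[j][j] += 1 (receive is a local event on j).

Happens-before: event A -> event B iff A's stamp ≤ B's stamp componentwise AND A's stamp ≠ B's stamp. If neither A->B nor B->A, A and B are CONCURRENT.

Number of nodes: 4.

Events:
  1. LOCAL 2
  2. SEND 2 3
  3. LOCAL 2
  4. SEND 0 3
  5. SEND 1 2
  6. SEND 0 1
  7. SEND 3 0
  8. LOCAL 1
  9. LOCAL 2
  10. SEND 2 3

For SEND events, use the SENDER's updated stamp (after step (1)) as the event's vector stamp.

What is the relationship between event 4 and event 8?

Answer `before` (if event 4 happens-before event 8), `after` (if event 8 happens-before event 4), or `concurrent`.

Answer: before

Derivation:
Initial: VV[0]=[0, 0, 0, 0]
Initial: VV[1]=[0, 0, 0, 0]
Initial: VV[2]=[0, 0, 0, 0]
Initial: VV[3]=[0, 0, 0, 0]
Event 1: LOCAL 2: VV[2][2]++ -> VV[2]=[0, 0, 1, 0]
Event 2: SEND 2->3: VV[2][2]++ -> VV[2]=[0, 0, 2, 0], msg_vec=[0, 0, 2, 0]; VV[3]=max(VV[3],msg_vec) then VV[3][3]++ -> VV[3]=[0, 0, 2, 1]
Event 3: LOCAL 2: VV[2][2]++ -> VV[2]=[0, 0, 3, 0]
Event 4: SEND 0->3: VV[0][0]++ -> VV[0]=[1, 0, 0, 0], msg_vec=[1, 0, 0, 0]; VV[3]=max(VV[3],msg_vec) then VV[3][3]++ -> VV[3]=[1, 0, 2, 2]
Event 5: SEND 1->2: VV[1][1]++ -> VV[1]=[0, 1, 0, 0], msg_vec=[0, 1, 0, 0]; VV[2]=max(VV[2],msg_vec) then VV[2][2]++ -> VV[2]=[0, 1, 4, 0]
Event 6: SEND 0->1: VV[0][0]++ -> VV[0]=[2, 0, 0, 0], msg_vec=[2, 0, 0, 0]; VV[1]=max(VV[1],msg_vec) then VV[1][1]++ -> VV[1]=[2, 2, 0, 0]
Event 7: SEND 3->0: VV[3][3]++ -> VV[3]=[1, 0, 2, 3], msg_vec=[1, 0, 2, 3]; VV[0]=max(VV[0],msg_vec) then VV[0][0]++ -> VV[0]=[3, 0, 2, 3]
Event 8: LOCAL 1: VV[1][1]++ -> VV[1]=[2, 3, 0, 0]
Event 9: LOCAL 2: VV[2][2]++ -> VV[2]=[0, 1, 5, 0]
Event 10: SEND 2->3: VV[2][2]++ -> VV[2]=[0, 1, 6, 0], msg_vec=[0, 1, 6, 0]; VV[3]=max(VV[3],msg_vec) then VV[3][3]++ -> VV[3]=[1, 1, 6, 4]
Event 4 stamp: [1, 0, 0, 0]
Event 8 stamp: [2, 3, 0, 0]
[1, 0, 0, 0] <= [2, 3, 0, 0]? True
[2, 3, 0, 0] <= [1, 0, 0, 0]? False
Relation: before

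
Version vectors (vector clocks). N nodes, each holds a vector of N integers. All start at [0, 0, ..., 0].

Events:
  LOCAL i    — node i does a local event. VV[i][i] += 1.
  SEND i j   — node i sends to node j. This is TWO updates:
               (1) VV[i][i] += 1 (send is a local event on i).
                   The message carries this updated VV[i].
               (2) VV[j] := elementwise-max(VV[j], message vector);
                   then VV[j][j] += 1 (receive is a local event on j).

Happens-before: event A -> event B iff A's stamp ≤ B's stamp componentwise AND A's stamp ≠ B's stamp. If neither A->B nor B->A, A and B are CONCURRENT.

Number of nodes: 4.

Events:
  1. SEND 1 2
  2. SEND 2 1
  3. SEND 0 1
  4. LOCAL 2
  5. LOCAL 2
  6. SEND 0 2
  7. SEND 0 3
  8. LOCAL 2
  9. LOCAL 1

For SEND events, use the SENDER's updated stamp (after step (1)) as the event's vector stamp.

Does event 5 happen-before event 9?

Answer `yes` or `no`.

Answer: no

Derivation:
Initial: VV[0]=[0, 0, 0, 0]
Initial: VV[1]=[0, 0, 0, 0]
Initial: VV[2]=[0, 0, 0, 0]
Initial: VV[3]=[0, 0, 0, 0]
Event 1: SEND 1->2: VV[1][1]++ -> VV[1]=[0, 1, 0, 0], msg_vec=[0, 1, 0, 0]; VV[2]=max(VV[2],msg_vec) then VV[2][2]++ -> VV[2]=[0, 1, 1, 0]
Event 2: SEND 2->1: VV[2][2]++ -> VV[2]=[0, 1, 2, 0], msg_vec=[0, 1, 2, 0]; VV[1]=max(VV[1],msg_vec) then VV[1][1]++ -> VV[1]=[0, 2, 2, 0]
Event 3: SEND 0->1: VV[0][0]++ -> VV[0]=[1, 0, 0, 0], msg_vec=[1, 0, 0, 0]; VV[1]=max(VV[1],msg_vec) then VV[1][1]++ -> VV[1]=[1, 3, 2, 0]
Event 4: LOCAL 2: VV[2][2]++ -> VV[2]=[0, 1, 3, 0]
Event 5: LOCAL 2: VV[2][2]++ -> VV[2]=[0, 1, 4, 0]
Event 6: SEND 0->2: VV[0][0]++ -> VV[0]=[2, 0, 0, 0], msg_vec=[2, 0, 0, 0]; VV[2]=max(VV[2],msg_vec) then VV[2][2]++ -> VV[2]=[2, 1, 5, 0]
Event 7: SEND 0->3: VV[0][0]++ -> VV[0]=[3, 0, 0, 0], msg_vec=[3, 0, 0, 0]; VV[3]=max(VV[3],msg_vec) then VV[3][3]++ -> VV[3]=[3, 0, 0, 1]
Event 8: LOCAL 2: VV[2][2]++ -> VV[2]=[2, 1, 6, 0]
Event 9: LOCAL 1: VV[1][1]++ -> VV[1]=[1, 4, 2, 0]
Event 5 stamp: [0, 1, 4, 0]
Event 9 stamp: [1, 4, 2, 0]
[0, 1, 4, 0] <= [1, 4, 2, 0]? False. Equal? False. Happens-before: False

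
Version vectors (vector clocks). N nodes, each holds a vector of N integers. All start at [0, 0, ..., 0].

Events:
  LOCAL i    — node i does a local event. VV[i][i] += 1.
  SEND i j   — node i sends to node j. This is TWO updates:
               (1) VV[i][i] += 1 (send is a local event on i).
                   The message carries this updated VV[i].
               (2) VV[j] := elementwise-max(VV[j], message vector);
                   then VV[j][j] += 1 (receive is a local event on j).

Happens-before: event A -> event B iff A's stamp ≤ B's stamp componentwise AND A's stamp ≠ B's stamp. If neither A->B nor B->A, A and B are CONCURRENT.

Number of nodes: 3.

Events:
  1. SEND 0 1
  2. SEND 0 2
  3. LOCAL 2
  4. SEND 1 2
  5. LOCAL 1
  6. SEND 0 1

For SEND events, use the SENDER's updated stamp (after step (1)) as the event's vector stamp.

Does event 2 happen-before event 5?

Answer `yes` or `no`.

Initial: VV[0]=[0, 0, 0]
Initial: VV[1]=[0, 0, 0]
Initial: VV[2]=[0, 0, 0]
Event 1: SEND 0->1: VV[0][0]++ -> VV[0]=[1, 0, 0], msg_vec=[1, 0, 0]; VV[1]=max(VV[1],msg_vec) then VV[1][1]++ -> VV[1]=[1, 1, 0]
Event 2: SEND 0->2: VV[0][0]++ -> VV[0]=[2, 0, 0], msg_vec=[2, 0, 0]; VV[2]=max(VV[2],msg_vec) then VV[2][2]++ -> VV[2]=[2, 0, 1]
Event 3: LOCAL 2: VV[2][2]++ -> VV[2]=[2, 0, 2]
Event 4: SEND 1->2: VV[1][1]++ -> VV[1]=[1, 2, 0], msg_vec=[1, 2, 0]; VV[2]=max(VV[2],msg_vec) then VV[2][2]++ -> VV[2]=[2, 2, 3]
Event 5: LOCAL 1: VV[1][1]++ -> VV[1]=[1, 3, 0]
Event 6: SEND 0->1: VV[0][0]++ -> VV[0]=[3, 0, 0], msg_vec=[3, 0, 0]; VV[1]=max(VV[1],msg_vec) then VV[1][1]++ -> VV[1]=[3, 4, 0]
Event 2 stamp: [2, 0, 0]
Event 5 stamp: [1, 3, 0]
[2, 0, 0] <= [1, 3, 0]? False. Equal? False. Happens-before: False

Answer: no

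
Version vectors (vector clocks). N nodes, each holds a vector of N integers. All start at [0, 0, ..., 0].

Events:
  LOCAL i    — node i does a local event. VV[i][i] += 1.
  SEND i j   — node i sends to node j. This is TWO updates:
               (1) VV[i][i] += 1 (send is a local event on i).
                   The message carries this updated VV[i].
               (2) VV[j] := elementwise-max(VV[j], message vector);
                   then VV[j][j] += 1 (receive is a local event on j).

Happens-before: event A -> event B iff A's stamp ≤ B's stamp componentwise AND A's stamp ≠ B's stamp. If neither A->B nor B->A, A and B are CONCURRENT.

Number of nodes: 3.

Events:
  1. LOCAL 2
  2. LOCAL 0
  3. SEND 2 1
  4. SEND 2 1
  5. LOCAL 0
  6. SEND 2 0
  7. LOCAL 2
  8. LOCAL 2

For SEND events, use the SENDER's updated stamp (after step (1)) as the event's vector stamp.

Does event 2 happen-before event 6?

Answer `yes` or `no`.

Answer: no

Derivation:
Initial: VV[0]=[0, 0, 0]
Initial: VV[1]=[0, 0, 0]
Initial: VV[2]=[0, 0, 0]
Event 1: LOCAL 2: VV[2][2]++ -> VV[2]=[0, 0, 1]
Event 2: LOCAL 0: VV[0][0]++ -> VV[0]=[1, 0, 0]
Event 3: SEND 2->1: VV[2][2]++ -> VV[2]=[0, 0, 2], msg_vec=[0, 0, 2]; VV[1]=max(VV[1],msg_vec) then VV[1][1]++ -> VV[1]=[0, 1, 2]
Event 4: SEND 2->1: VV[2][2]++ -> VV[2]=[0, 0, 3], msg_vec=[0, 0, 3]; VV[1]=max(VV[1],msg_vec) then VV[1][1]++ -> VV[1]=[0, 2, 3]
Event 5: LOCAL 0: VV[0][0]++ -> VV[0]=[2, 0, 0]
Event 6: SEND 2->0: VV[2][2]++ -> VV[2]=[0, 0, 4], msg_vec=[0, 0, 4]; VV[0]=max(VV[0],msg_vec) then VV[0][0]++ -> VV[0]=[3, 0, 4]
Event 7: LOCAL 2: VV[2][2]++ -> VV[2]=[0, 0, 5]
Event 8: LOCAL 2: VV[2][2]++ -> VV[2]=[0, 0, 6]
Event 2 stamp: [1, 0, 0]
Event 6 stamp: [0, 0, 4]
[1, 0, 0] <= [0, 0, 4]? False. Equal? False. Happens-before: False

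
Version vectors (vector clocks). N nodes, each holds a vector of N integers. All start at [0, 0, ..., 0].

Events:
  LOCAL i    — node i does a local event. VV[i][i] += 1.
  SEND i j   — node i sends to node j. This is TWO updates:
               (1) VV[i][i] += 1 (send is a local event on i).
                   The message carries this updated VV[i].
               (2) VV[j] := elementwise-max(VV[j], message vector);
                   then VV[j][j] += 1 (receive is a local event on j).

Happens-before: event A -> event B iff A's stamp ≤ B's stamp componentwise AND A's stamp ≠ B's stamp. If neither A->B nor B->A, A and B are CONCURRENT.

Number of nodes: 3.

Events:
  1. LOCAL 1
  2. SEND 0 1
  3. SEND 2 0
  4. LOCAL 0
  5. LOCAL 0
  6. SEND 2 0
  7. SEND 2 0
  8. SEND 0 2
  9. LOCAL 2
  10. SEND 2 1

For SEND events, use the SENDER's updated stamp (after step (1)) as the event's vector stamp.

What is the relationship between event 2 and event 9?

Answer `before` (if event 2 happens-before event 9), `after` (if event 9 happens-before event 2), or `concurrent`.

Answer: before

Derivation:
Initial: VV[0]=[0, 0, 0]
Initial: VV[1]=[0, 0, 0]
Initial: VV[2]=[0, 0, 0]
Event 1: LOCAL 1: VV[1][1]++ -> VV[1]=[0, 1, 0]
Event 2: SEND 0->1: VV[0][0]++ -> VV[0]=[1, 0, 0], msg_vec=[1, 0, 0]; VV[1]=max(VV[1],msg_vec) then VV[1][1]++ -> VV[1]=[1, 2, 0]
Event 3: SEND 2->0: VV[2][2]++ -> VV[2]=[0, 0, 1], msg_vec=[0, 0, 1]; VV[0]=max(VV[0],msg_vec) then VV[0][0]++ -> VV[0]=[2, 0, 1]
Event 4: LOCAL 0: VV[0][0]++ -> VV[0]=[3, 0, 1]
Event 5: LOCAL 0: VV[0][0]++ -> VV[0]=[4, 0, 1]
Event 6: SEND 2->0: VV[2][2]++ -> VV[2]=[0, 0, 2], msg_vec=[0, 0, 2]; VV[0]=max(VV[0],msg_vec) then VV[0][0]++ -> VV[0]=[5, 0, 2]
Event 7: SEND 2->0: VV[2][2]++ -> VV[2]=[0, 0, 3], msg_vec=[0, 0, 3]; VV[0]=max(VV[0],msg_vec) then VV[0][0]++ -> VV[0]=[6, 0, 3]
Event 8: SEND 0->2: VV[0][0]++ -> VV[0]=[7, 0, 3], msg_vec=[7, 0, 3]; VV[2]=max(VV[2],msg_vec) then VV[2][2]++ -> VV[2]=[7, 0, 4]
Event 9: LOCAL 2: VV[2][2]++ -> VV[2]=[7, 0, 5]
Event 10: SEND 2->1: VV[2][2]++ -> VV[2]=[7, 0, 6], msg_vec=[7, 0, 6]; VV[1]=max(VV[1],msg_vec) then VV[1][1]++ -> VV[1]=[7, 3, 6]
Event 2 stamp: [1, 0, 0]
Event 9 stamp: [7, 0, 5]
[1, 0, 0] <= [7, 0, 5]? True
[7, 0, 5] <= [1, 0, 0]? False
Relation: before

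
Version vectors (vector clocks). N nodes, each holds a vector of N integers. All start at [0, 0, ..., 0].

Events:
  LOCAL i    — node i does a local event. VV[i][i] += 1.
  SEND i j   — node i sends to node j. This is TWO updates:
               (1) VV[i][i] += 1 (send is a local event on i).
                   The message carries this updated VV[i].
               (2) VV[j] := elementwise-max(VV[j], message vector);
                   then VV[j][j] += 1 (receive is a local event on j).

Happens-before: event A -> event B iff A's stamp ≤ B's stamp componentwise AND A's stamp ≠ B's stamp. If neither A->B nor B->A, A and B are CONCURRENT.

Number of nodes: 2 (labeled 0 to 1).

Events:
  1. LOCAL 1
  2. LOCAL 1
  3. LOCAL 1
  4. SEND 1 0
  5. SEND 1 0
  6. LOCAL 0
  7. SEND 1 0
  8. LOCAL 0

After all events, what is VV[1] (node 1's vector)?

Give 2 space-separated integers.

Answer: 0 6

Derivation:
Initial: VV[0]=[0, 0]
Initial: VV[1]=[0, 0]
Event 1: LOCAL 1: VV[1][1]++ -> VV[1]=[0, 1]
Event 2: LOCAL 1: VV[1][1]++ -> VV[1]=[0, 2]
Event 3: LOCAL 1: VV[1][1]++ -> VV[1]=[0, 3]
Event 4: SEND 1->0: VV[1][1]++ -> VV[1]=[0, 4], msg_vec=[0, 4]; VV[0]=max(VV[0],msg_vec) then VV[0][0]++ -> VV[0]=[1, 4]
Event 5: SEND 1->0: VV[1][1]++ -> VV[1]=[0, 5], msg_vec=[0, 5]; VV[0]=max(VV[0],msg_vec) then VV[0][0]++ -> VV[0]=[2, 5]
Event 6: LOCAL 0: VV[0][0]++ -> VV[0]=[3, 5]
Event 7: SEND 1->0: VV[1][1]++ -> VV[1]=[0, 6], msg_vec=[0, 6]; VV[0]=max(VV[0],msg_vec) then VV[0][0]++ -> VV[0]=[4, 6]
Event 8: LOCAL 0: VV[0][0]++ -> VV[0]=[5, 6]
Final vectors: VV[0]=[5, 6]; VV[1]=[0, 6]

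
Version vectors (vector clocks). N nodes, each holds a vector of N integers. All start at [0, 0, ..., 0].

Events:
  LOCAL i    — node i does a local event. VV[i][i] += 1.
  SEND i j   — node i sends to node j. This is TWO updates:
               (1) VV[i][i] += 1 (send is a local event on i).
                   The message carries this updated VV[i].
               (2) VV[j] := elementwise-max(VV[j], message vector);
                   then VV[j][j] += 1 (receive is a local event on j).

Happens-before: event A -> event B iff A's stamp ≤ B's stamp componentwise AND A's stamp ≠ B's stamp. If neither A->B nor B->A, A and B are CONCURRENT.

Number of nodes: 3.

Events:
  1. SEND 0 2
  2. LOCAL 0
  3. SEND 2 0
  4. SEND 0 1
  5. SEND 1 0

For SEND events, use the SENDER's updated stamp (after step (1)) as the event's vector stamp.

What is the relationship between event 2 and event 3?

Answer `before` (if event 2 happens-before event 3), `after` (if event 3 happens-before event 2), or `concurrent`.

Answer: concurrent

Derivation:
Initial: VV[0]=[0, 0, 0]
Initial: VV[1]=[0, 0, 0]
Initial: VV[2]=[0, 0, 0]
Event 1: SEND 0->2: VV[0][0]++ -> VV[0]=[1, 0, 0], msg_vec=[1, 0, 0]; VV[2]=max(VV[2],msg_vec) then VV[2][2]++ -> VV[2]=[1, 0, 1]
Event 2: LOCAL 0: VV[0][0]++ -> VV[0]=[2, 0, 0]
Event 3: SEND 2->0: VV[2][2]++ -> VV[2]=[1, 0, 2], msg_vec=[1, 0, 2]; VV[0]=max(VV[0],msg_vec) then VV[0][0]++ -> VV[0]=[3, 0, 2]
Event 4: SEND 0->1: VV[0][0]++ -> VV[0]=[4, 0, 2], msg_vec=[4, 0, 2]; VV[1]=max(VV[1],msg_vec) then VV[1][1]++ -> VV[1]=[4, 1, 2]
Event 5: SEND 1->0: VV[1][1]++ -> VV[1]=[4, 2, 2], msg_vec=[4, 2, 2]; VV[0]=max(VV[0],msg_vec) then VV[0][0]++ -> VV[0]=[5, 2, 2]
Event 2 stamp: [2, 0, 0]
Event 3 stamp: [1, 0, 2]
[2, 0, 0] <= [1, 0, 2]? False
[1, 0, 2] <= [2, 0, 0]? False
Relation: concurrent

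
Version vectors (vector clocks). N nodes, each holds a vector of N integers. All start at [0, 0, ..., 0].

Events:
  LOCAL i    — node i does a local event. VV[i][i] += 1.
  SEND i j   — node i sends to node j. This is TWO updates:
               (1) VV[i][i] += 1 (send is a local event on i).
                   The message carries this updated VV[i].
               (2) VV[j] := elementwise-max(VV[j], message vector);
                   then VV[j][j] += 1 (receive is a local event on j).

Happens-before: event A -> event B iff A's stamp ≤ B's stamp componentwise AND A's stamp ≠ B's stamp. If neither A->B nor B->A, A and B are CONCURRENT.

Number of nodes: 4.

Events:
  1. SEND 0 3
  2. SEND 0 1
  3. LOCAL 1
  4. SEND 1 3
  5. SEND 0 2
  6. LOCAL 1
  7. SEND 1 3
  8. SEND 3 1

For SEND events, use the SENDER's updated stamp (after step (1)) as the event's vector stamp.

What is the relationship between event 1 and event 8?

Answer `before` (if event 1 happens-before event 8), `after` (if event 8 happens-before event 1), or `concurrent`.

Initial: VV[0]=[0, 0, 0, 0]
Initial: VV[1]=[0, 0, 0, 0]
Initial: VV[2]=[0, 0, 0, 0]
Initial: VV[3]=[0, 0, 0, 0]
Event 1: SEND 0->3: VV[0][0]++ -> VV[0]=[1, 0, 0, 0], msg_vec=[1, 0, 0, 0]; VV[3]=max(VV[3],msg_vec) then VV[3][3]++ -> VV[3]=[1, 0, 0, 1]
Event 2: SEND 0->1: VV[0][0]++ -> VV[0]=[2, 0, 0, 0], msg_vec=[2, 0, 0, 0]; VV[1]=max(VV[1],msg_vec) then VV[1][1]++ -> VV[1]=[2, 1, 0, 0]
Event 3: LOCAL 1: VV[1][1]++ -> VV[1]=[2, 2, 0, 0]
Event 4: SEND 1->3: VV[1][1]++ -> VV[1]=[2, 3, 0, 0], msg_vec=[2, 3, 0, 0]; VV[3]=max(VV[3],msg_vec) then VV[3][3]++ -> VV[3]=[2, 3, 0, 2]
Event 5: SEND 0->2: VV[0][0]++ -> VV[0]=[3, 0, 0, 0], msg_vec=[3, 0, 0, 0]; VV[2]=max(VV[2],msg_vec) then VV[2][2]++ -> VV[2]=[3, 0, 1, 0]
Event 6: LOCAL 1: VV[1][1]++ -> VV[1]=[2, 4, 0, 0]
Event 7: SEND 1->3: VV[1][1]++ -> VV[1]=[2, 5, 0, 0], msg_vec=[2, 5, 0, 0]; VV[3]=max(VV[3],msg_vec) then VV[3][3]++ -> VV[3]=[2, 5, 0, 3]
Event 8: SEND 3->1: VV[3][3]++ -> VV[3]=[2, 5, 0, 4], msg_vec=[2, 5, 0, 4]; VV[1]=max(VV[1],msg_vec) then VV[1][1]++ -> VV[1]=[2, 6, 0, 4]
Event 1 stamp: [1, 0, 0, 0]
Event 8 stamp: [2, 5, 0, 4]
[1, 0, 0, 0] <= [2, 5, 0, 4]? True
[2, 5, 0, 4] <= [1, 0, 0, 0]? False
Relation: before

Answer: before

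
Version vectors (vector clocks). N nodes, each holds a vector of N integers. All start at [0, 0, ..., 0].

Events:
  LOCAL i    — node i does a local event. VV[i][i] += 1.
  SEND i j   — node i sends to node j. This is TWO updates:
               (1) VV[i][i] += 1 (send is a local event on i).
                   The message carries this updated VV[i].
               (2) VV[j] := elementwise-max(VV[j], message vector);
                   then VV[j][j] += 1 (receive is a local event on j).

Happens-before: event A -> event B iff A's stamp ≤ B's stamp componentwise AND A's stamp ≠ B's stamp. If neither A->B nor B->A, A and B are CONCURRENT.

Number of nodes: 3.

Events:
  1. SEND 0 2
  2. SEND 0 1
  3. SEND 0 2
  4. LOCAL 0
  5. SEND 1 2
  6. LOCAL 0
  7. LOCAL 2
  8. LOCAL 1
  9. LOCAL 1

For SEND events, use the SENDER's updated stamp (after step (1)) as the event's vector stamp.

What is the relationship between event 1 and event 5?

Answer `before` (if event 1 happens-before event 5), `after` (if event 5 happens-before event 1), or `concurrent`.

Answer: before

Derivation:
Initial: VV[0]=[0, 0, 0]
Initial: VV[1]=[0, 0, 0]
Initial: VV[2]=[0, 0, 0]
Event 1: SEND 0->2: VV[0][0]++ -> VV[0]=[1, 0, 0], msg_vec=[1, 0, 0]; VV[2]=max(VV[2],msg_vec) then VV[2][2]++ -> VV[2]=[1, 0, 1]
Event 2: SEND 0->1: VV[0][0]++ -> VV[0]=[2, 0, 0], msg_vec=[2, 0, 0]; VV[1]=max(VV[1],msg_vec) then VV[1][1]++ -> VV[1]=[2, 1, 0]
Event 3: SEND 0->2: VV[0][0]++ -> VV[0]=[3, 0, 0], msg_vec=[3, 0, 0]; VV[2]=max(VV[2],msg_vec) then VV[2][2]++ -> VV[2]=[3, 0, 2]
Event 4: LOCAL 0: VV[0][0]++ -> VV[0]=[4, 0, 0]
Event 5: SEND 1->2: VV[1][1]++ -> VV[1]=[2, 2, 0], msg_vec=[2, 2, 0]; VV[2]=max(VV[2],msg_vec) then VV[2][2]++ -> VV[2]=[3, 2, 3]
Event 6: LOCAL 0: VV[0][0]++ -> VV[0]=[5, 0, 0]
Event 7: LOCAL 2: VV[2][2]++ -> VV[2]=[3, 2, 4]
Event 8: LOCAL 1: VV[1][1]++ -> VV[1]=[2, 3, 0]
Event 9: LOCAL 1: VV[1][1]++ -> VV[1]=[2, 4, 0]
Event 1 stamp: [1, 0, 0]
Event 5 stamp: [2, 2, 0]
[1, 0, 0] <= [2, 2, 0]? True
[2, 2, 0] <= [1, 0, 0]? False
Relation: before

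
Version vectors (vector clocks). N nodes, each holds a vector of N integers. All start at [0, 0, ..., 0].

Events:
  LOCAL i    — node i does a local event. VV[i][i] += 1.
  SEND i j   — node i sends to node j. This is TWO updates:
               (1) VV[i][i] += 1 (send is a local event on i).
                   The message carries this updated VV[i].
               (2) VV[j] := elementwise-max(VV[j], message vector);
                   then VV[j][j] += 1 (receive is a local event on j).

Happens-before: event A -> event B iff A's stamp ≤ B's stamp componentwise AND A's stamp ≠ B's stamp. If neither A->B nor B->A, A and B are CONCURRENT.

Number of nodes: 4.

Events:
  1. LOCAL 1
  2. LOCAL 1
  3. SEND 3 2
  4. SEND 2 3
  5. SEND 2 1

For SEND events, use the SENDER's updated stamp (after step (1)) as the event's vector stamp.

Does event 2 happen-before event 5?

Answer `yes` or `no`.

Initial: VV[0]=[0, 0, 0, 0]
Initial: VV[1]=[0, 0, 0, 0]
Initial: VV[2]=[0, 0, 0, 0]
Initial: VV[3]=[0, 0, 0, 0]
Event 1: LOCAL 1: VV[1][1]++ -> VV[1]=[0, 1, 0, 0]
Event 2: LOCAL 1: VV[1][1]++ -> VV[1]=[0, 2, 0, 0]
Event 3: SEND 3->2: VV[3][3]++ -> VV[3]=[0, 0, 0, 1], msg_vec=[0, 0, 0, 1]; VV[2]=max(VV[2],msg_vec) then VV[2][2]++ -> VV[2]=[0, 0, 1, 1]
Event 4: SEND 2->3: VV[2][2]++ -> VV[2]=[0, 0, 2, 1], msg_vec=[0, 0, 2, 1]; VV[3]=max(VV[3],msg_vec) then VV[3][3]++ -> VV[3]=[0, 0, 2, 2]
Event 5: SEND 2->1: VV[2][2]++ -> VV[2]=[0, 0, 3, 1], msg_vec=[0, 0, 3, 1]; VV[1]=max(VV[1],msg_vec) then VV[1][1]++ -> VV[1]=[0, 3, 3, 1]
Event 2 stamp: [0, 2, 0, 0]
Event 5 stamp: [0, 0, 3, 1]
[0, 2, 0, 0] <= [0, 0, 3, 1]? False. Equal? False. Happens-before: False

Answer: no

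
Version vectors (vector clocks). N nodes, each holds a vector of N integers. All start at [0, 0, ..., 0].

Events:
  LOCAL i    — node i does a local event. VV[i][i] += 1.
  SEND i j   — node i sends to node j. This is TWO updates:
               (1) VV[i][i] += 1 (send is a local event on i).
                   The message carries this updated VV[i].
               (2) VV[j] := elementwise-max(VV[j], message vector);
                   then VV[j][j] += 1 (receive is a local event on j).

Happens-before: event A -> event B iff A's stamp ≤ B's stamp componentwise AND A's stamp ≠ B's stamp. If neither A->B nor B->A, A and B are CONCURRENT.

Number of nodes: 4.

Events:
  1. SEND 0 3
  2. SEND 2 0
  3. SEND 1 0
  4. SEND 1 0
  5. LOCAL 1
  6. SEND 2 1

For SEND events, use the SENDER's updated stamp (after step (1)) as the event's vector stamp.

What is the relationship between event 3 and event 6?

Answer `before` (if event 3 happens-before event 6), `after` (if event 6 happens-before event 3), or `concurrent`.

Initial: VV[0]=[0, 0, 0, 0]
Initial: VV[1]=[0, 0, 0, 0]
Initial: VV[2]=[0, 0, 0, 0]
Initial: VV[3]=[0, 0, 0, 0]
Event 1: SEND 0->3: VV[0][0]++ -> VV[0]=[1, 0, 0, 0], msg_vec=[1, 0, 0, 0]; VV[3]=max(VV[3],msg_vec) then VV[3][3]++ -> VV[3]=[1, 0, 0, 1]
Event 2: SEND 2->0: VV[2][2]++ -> VV[2]=[0, 0, 1, 0], msg_vec=[0, 0, 1, 0]; VV[0]=max(VV[0],msg_vec) then VV[0][0]++ -> VV[0]=[2, 0, 1, 0]
Event 3: SEND 1->0: VV[1][1]++ -> VV[1]=[0, 1, 0, 0], msg_vec=[0, 1, 0, 0]; VV[0]=max(VV[0],msg_vec) then VV[0][0]++ -> VV[0]=[3, 1, 1, 0]
Event 4: SEND 1->0: VV[1][1]++ -> VV[1]=[0, 2, 0, 0], msg_vec=[0, 2, 0, 0]; VV[0]=max(VV[0],msg_vec) then VV[0][0]++ -> VV[0]=[4, 2, 1, 0]
Event 5: LOCAL 1: VV[1][1]++ -> VV[1]=[0, 3, 0, 0]
Event 6: SEND 2->1: VV[2][2]++ -> VV[2]=[0, 0, 2, 0], msg_vec=[0, 0, 2, 0]; VV[1]=max(VV[1],msg_vec) then VV[1][1]++ -> VV[1]=[0, 4, 2, 0]
Event 3 stamp: [0, 1, 0, 0]
Event 6 stamp: [0, 0, 2, 0]
[0, 1, 0, 0] <= [0, 0, 2, 0]? False
[0, 0, 2, 0] <= [0, 1, 0, 0]? False
Relation: concurrent

Answer: concurrent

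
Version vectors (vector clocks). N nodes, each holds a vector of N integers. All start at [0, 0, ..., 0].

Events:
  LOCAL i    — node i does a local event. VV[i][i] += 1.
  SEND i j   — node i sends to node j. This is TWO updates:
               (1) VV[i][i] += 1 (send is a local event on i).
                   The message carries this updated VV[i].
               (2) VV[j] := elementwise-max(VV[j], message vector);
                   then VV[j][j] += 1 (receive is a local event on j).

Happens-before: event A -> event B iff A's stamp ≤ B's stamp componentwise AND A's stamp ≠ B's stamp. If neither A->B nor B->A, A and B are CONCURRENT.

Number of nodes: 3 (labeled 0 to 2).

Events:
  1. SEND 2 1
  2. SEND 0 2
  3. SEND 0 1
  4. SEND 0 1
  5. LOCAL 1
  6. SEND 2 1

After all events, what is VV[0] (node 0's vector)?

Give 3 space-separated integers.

Answer: 3 0 0

Derivation:
Initial: VV[0]=[0, 0, 0]
Initial: VV[1]=[0, 0, 0]
Initial: VV[2]=[0, 0, 0]
Event 1: SEND 2->1: VV[2][2]++ -> VV[2]=[0, 0, 1], msg_vec=[0, 0, 1]; VV[1]=max(VV[1],msg_vec) then VV[1][1]++ -> VV[1]=[0, 1, 1]
Event 2: SEND 0->2: VV[0][0]++ -> VV[0]=[1, 0, 0], msg_vec=[1, 0, 0]; VV[2]=max(VV[2],msg_vec) then VV[2][2]++ -> VV[2]=[1, 0, 2]
Event 3: SEND 0->1: VV[0][0]++ -> VV[0]=[2, 0, 0], msg_vec=[2, 0, 0]; VV[1]=max(VV[1],msg_vec) then VV[1][1]++ -> VV[1]=[2, 2, 1]
Event 4: SEND 0->1: VV[0][0]++ -> VV[0]=[3, 0, 0], msg_vec=[3, 0, 0]; VV[1]=max(VV[1],msg_vec) then VV[1][1]++ -> VV[1]=[3, 3, 1]
Event 5: LOCAL 1: VV[1][1]++ -> VV[1]=[3, 4, 1]
Event 6: SEND 2->1: VV[2][2]++ -> VV[2]=[1, 0, 3], msg_vec=[1, 0, 3]; VV[1]=max(VV[1],msg_vec) then VV[1][1]++ -> VV[1]=[3, 5, 3]
Final vectors: VV[0]=[3, 0, 0]; VV[1]=[3, 5, 3]; VV[2]=[1, 0, 3]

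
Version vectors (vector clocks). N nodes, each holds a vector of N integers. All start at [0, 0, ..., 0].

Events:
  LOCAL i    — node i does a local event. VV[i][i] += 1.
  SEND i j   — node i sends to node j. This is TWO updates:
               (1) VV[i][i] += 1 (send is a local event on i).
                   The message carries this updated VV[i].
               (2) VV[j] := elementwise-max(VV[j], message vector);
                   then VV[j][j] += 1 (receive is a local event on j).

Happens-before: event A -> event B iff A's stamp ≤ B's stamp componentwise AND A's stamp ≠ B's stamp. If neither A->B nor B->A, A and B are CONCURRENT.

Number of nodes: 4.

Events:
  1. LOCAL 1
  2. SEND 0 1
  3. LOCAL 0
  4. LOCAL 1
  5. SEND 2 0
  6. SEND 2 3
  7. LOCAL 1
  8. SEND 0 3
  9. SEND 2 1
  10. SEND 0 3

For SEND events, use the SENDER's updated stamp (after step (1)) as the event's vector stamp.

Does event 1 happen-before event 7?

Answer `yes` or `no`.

Initial: VV[0]=[0, 0, 0, 0]
Initial: VV[1]=[0, 0, 0, 0]
Initial: VV[2]=[0, 0, 0, 0]
Initial: VV[3]=[0, 0, 0, 0]
Event 1: LOCAL 1: VV[1][1]++ -> VV[1]=[0, 1, 0, 0]
Event 2: SEND 0->1: VV[0][0]++ -> VV[0]=[1, 0, 0, 0], msg_vec=[1, 0, 0, 0]; VV[1]=max(VV[1],msg_vec) then VV[1][1]++ -> VV[1]=[1, 2, 0, 0]
Event 3: LOCAL 0: VV[0][0]++ -> VV[0]=[2, 0, 0, 0]
Event 4: LOCAL 1: VV[1][1]++ -> VV[1]=[1, 3, 0, 0]
Event 5: SEND 2->0: VV[2][2]++ -> VV[2]=[0, 0, 1, 0], msg_vec=[0, 0, 1, 0]; VV[0]=max(VV[0],msg_vec) then VV[0][0]++ -> VV[0]=[3, 0, 1, 0]
Event 6: SEND 2->3: VV[2][2]++ -> VV[2]=[0, 0, 2, 0], msg_vec=[0, 0, 2, 0]; VV[3]=max(VV[3],msg_vec) then VV[3][3]++ -> VV[3]=[0, 0, 2, 1]
Event 7: LOCAL 1: VV[1][1]++ -> VV[1]=[1, 4, 0, 0]
Event 8: SEND 0->3: VV[0][0]++ -> VV[0]=[4, 0, 1, 0], msg_vec=[4, 0, 1, 0]; VV[3]=max(VV[3],msg_vec) then VV[3][3]++ -> VV[3]=[4, 0, 2, 2]
Event 9: SEND 2->1: VV[2][2]++ -> VV[2]=[0, 0, 3, 0], msg_vec=[0, 0, 3, 0]; VV[1]=max(VV[1],msg_vec) then VV[1][1]++ -> VV[1]=[1, 5, 3, 0]
Event 10: SEND 0->3: VV[0][0]++ -> VV[0]=[5, 0, 1, 0], msg_vec=[5, 0, 1, 0]; VV[3]=max(VV[3],msg_vec) then VV[3][3]++ -> VV[3]=[5, 0, 2, 3]
Event 1 stamp: [0, 1, 0, 0]
Event 7 stamp: [1, 4, 0, 0]
[0, 1, 0, 0] <= [1, 4, 0, 0]? True. Equal? False. Happens-before: True

Answer: yes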